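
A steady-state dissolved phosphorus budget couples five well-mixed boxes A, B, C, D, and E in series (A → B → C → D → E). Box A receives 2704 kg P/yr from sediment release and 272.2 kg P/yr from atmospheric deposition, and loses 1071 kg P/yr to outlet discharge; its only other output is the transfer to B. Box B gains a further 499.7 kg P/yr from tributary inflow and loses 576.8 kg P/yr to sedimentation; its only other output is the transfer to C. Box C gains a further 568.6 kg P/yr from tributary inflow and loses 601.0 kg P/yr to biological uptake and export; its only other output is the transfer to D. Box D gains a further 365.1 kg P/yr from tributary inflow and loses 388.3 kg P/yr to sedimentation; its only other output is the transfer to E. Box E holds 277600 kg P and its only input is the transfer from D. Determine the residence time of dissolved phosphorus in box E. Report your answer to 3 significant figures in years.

Box A: F(A→B) = (2704 + 272.2) − 1071 = 1905.2 kg P/yr.
Box B: F(B→C) = (1905.2 + 499.7) − 576.8 = 1828.1 kg P/yr.
Box C: F(C→D) = (1828.1 + 568.6) − 601.0 = 1795.7 kg P/yr.
Box D: F(D→E) = (1795.7 + 365.1) − 388.3 = 1772.5 kg P/yr.
Box E throughput = its input = 1772.5 kg P/yr; τ = 277600 / 1772.5 = 156.6 yr.

157 yr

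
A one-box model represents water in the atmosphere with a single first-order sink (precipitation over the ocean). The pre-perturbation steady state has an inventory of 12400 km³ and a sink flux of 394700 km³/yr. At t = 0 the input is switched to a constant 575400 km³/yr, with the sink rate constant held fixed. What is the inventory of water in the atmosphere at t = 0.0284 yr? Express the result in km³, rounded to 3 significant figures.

15800 km³

Residence time τ = M₀/F₀ = 0.03142 yr. The eventual steady state is M_∞ = M₀·(F₁/F₀) = 12400 × 575400/394700 = 18077 km³.
The anomaly ΔM(t) = M(t) − M_∞ decays as ΔM₀·e^(−t/τ) with ΔM₀ = 12400 − 18077 = −5677 km³.
At t = 0.0284 yr, e^(−t/τ) = e^(−0.9040) = 0.4050, so ΔM = −2299 km³ and M = 18077 − 2299 = 15778 km³.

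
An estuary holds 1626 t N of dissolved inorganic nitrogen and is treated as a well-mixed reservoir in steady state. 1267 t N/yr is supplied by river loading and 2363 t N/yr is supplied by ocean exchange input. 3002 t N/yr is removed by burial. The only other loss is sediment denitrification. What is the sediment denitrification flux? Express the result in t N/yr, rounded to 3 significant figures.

628 t N/yr

At steady state ΣF_in = ΣF_out.
ΣF_in = 1267 + 2363 = 3630.0 t N/yr.
Sediment denitrification flux = ΣF_in − (3002) = 3630.0 − 3002 = 628.0 t N/yr.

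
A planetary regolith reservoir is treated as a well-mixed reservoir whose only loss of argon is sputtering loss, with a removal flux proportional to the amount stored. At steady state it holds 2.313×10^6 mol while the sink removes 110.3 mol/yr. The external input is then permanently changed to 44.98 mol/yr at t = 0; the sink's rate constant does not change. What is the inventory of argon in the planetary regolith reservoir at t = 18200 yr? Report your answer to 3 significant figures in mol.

τ = M₀/F₀ = 2.313×10^6/110.3 = 20970 yr; rate constant k = 1/τ.
New steady state M_∞ = F₁/k = F₁·τ = 44.98 × 20970 = 943230 mol.
M(t) = M_∞ + (M₀ − M_∞)·e^(−t/τ); t/τ = 18200/20970 = 0.8679, so e^(−t/τ) = 0.4198.
M(t) = 943230 + 1.370×10^6 × 0.4198 = 1.5183×10^6 mol.

1.52×10^6 mol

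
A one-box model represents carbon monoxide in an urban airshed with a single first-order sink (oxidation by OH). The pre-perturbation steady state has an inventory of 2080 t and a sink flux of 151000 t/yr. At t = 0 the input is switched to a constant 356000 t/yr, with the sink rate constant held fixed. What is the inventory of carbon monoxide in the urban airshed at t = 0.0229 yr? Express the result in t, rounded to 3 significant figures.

4370 t

τ = M₀/F₀ = 2080/151000 = 0.01377 yr; rate constant k = 1/τ.
New steady state M_∞ = F₁/k = F₁·τ = 356000 × 0.01377 = 4903.8 t.
M(t) = M_∞ + (M₀ − M_∞)·e^(−t/τ); t/τ = 0.0229/0.01377 = 1.662, so e^(−t/τ) = 0.1897.
M(t) = 4903.8 − 2824 × 0.1897 = 4368.2 t.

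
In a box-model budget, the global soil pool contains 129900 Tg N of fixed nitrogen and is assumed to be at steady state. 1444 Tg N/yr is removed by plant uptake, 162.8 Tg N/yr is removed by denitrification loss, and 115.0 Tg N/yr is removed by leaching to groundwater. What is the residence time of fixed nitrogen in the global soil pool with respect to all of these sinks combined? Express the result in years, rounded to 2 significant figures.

75 yr

Total removal flux = 1444 + 162.8 + 115.0 = 1721.8 Tg N/yr.
τ = M / ΣF_out = 129900 / 1721.8 = 75.44 yr.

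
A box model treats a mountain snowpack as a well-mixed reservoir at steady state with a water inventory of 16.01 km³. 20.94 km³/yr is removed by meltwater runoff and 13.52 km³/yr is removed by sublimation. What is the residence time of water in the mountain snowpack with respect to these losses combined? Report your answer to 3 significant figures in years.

Total removal = 20.94 + 13.52 = 34.460 km³/yr.
τ = M / ΣF_out = 16.01 / 34.460 = 0.4646 yr.

0.465 yr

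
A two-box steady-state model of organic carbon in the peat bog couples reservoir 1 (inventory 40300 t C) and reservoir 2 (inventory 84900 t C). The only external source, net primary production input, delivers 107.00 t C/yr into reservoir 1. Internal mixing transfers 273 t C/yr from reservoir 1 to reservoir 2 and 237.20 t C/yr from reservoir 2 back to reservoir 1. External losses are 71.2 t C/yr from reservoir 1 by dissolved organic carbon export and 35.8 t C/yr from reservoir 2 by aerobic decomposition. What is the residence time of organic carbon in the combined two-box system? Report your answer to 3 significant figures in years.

Residence time in the combined system uses the total inventory and the total *external* removal — internal exchanges between the two boxes cancel.
M_total = 40300 + 84900 = 125200 t C.
ΣF_external_out = 71.2 + 35.8 = 107.00 t C/yr.
τ = M_total / ΣF_ext = 125200 / 107.00 = 1170 yr.

1170 yr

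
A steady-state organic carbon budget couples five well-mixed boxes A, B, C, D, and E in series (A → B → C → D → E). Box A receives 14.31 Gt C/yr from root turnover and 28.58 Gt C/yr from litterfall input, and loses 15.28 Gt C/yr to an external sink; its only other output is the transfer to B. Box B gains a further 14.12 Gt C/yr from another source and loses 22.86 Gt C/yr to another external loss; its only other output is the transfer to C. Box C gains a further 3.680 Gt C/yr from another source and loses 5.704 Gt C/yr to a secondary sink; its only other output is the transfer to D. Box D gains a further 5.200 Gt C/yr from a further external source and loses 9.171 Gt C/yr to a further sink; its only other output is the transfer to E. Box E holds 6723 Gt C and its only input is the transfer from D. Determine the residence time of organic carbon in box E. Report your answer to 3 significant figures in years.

Box A: F(A→B) = (14.31 + 28.58) − 15.28 = 27.610 Gt C/yr.
Box B: F(B→C) = (27.610 + 14.12) − 22.86 = 18.870 Gt C/yr.
Box C: F(C→D) = (18.870 + 3.680) − 5.704 = 16.846 Gt C/yr.
Box D: F(D→E) = (16.846 + 5.200) − 9.171 = 12.875 Gt C/yr.
Box E throughput = its input = 12.875 Gt C/yr; τ = 6723 / 12.875 = 522.2 yr.

522 yr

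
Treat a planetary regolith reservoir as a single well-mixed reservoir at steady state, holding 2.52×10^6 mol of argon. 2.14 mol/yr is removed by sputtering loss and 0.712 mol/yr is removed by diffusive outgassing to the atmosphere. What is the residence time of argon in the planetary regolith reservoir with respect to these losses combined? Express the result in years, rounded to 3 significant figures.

884000 yr

Total removal = 2.140 + 0.7120 = 2.8520 mol/yr.
τ = M / ΣF_out = 2.52×10^6 / 2.8520 = 883600 yr.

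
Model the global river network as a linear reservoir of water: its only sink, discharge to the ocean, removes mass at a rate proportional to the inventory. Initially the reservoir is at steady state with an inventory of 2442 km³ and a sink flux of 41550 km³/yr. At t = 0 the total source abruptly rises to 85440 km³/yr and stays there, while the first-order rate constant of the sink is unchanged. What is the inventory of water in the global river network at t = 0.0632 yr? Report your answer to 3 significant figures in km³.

4140 km³

Residence time τ = M₀/F₀ = 0.05877 yr. The eventual steady state is M_∞ = M₀·(F₁/F₀) = 2442 × 85440/41550 = 5021.5 km³.
The anomaly ΔM(t) = M(t) − M_∞ decays as ΔM₀·e^(−t/τ) with ΔM₀ = 2442 − 5021.5 = −2580 km³.
At t = 0.0632 yr, e^(−t/τ) = e^(−1.075) = 0.3412, so ΔM = −880.1 km³ and M = 5021.5 − 880.1 = 4141.4 km³.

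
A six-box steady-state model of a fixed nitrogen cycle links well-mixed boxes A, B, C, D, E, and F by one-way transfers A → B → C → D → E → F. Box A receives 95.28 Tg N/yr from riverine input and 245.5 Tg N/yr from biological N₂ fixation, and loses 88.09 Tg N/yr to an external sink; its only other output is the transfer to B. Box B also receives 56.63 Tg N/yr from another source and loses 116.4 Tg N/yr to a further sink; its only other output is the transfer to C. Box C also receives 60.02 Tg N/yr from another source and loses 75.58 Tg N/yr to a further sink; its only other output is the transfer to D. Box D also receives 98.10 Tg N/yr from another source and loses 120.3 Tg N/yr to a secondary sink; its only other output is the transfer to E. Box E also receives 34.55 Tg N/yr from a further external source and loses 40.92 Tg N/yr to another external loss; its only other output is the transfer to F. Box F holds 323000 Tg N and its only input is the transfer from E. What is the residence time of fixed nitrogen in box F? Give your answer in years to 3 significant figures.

Box A: F(A→B) = (95.28 + 245.5) − 88.09 = 252.69 Tg N/yr.
Box B: F(B→C) = (252.69 + 56.63) − 116.4 = 192.92 Tg N/yr.
Box C: F(C→D) = (192.92 + 60.02) − 75.58 = 177.36 Tg N/yr.
Box D: F(D→E) = (177.36 + 98.10) − 120.3 = 155.16 Tg N/yr.
Box E: F(E→F) = (155.16 + 34.55) − 40.92 = 148.79 Tg N/yr.
Box F throughput = its input = 148.79 Tg N/yr; τ = 323000 / 148.79 = 2171 yr.

2170 yr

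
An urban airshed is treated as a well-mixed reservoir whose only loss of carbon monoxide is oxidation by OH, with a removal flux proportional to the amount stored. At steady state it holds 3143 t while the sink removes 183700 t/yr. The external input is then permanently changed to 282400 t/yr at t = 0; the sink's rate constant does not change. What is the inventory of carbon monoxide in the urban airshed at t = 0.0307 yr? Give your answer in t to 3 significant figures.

Residence time τ = M₀/F₀ = 0.01711 yr. The eventual steady state is M_∞ = M₀·(F₁/F₀) = 3143 × 282400/183700 = 4831.7 t.
The anomaly ΔM(t) = M(t) − M_∞ decays as ΔM₀·e^(−t/τ) with ΔM₀ = 3143 − 4831.7 = −1689 t.
At t = 0.0307 yr, e^(−t/τ) = e^(−1.794) = 0.1662, so ΔM = −280.7 t and M = 4831.7 − 280.7 = 4551.0 t.

4550 t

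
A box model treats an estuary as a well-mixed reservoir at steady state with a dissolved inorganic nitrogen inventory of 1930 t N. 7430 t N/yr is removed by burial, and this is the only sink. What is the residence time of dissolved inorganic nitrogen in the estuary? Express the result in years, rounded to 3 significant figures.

0.260 yr

τ = M / F = 1930 / 7430 = 0.2598 yr.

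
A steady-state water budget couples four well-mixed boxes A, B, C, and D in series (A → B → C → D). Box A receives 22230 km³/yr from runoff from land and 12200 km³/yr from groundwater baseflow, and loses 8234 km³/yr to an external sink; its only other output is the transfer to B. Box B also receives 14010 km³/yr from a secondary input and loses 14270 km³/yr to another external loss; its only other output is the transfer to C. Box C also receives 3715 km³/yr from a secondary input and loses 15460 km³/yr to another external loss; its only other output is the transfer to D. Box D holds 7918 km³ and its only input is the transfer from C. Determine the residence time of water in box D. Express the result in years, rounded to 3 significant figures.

Box A: F(A→B) = (22230 + 12200) − 8234 = 26196 km³/yr.
Box B: F(B→C) = (26196 + 14010) − 14270 = 25936 km³/yr.
Box C: F(C→D) = (25936 + 3715) − 15460 = 14191 km³/yr.
Box D throughput = its input = 14191 km³/yr; τ = 7918 / 14191 = 0.5580 yr.

0.558 yr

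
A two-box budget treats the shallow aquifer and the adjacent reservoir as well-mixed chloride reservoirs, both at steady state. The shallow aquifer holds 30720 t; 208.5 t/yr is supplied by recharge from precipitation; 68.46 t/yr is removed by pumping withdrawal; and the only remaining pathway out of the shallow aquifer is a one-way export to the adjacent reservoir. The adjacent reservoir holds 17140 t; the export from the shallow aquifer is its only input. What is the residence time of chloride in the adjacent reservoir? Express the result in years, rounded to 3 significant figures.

Balance the shallow aquifer: ΣF_in = 208.50 t/yr.
Export to the adjacent reservoir = ΣF_in − (68.46) = 140.04 t/yr.
At steady state the output of the adjacent reservoir equals its input, 140.04 t/yr.
τ = M / F = 17140 / 140.04 = 122.4 yr.

122 yr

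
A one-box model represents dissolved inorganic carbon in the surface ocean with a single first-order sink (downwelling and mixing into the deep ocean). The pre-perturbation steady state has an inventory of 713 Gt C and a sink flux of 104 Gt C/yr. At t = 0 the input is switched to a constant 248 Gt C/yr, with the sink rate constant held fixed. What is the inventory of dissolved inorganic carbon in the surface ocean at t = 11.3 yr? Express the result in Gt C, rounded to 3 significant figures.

τ = M₀/F₀ = 713/104 = 6.856 yr; rate constant k = 1/τ.
New steady state M_∞ = F₁/k = F₁·τ = 248 × 6.856 = 1700.2 Gt C.
M(t) = M_∞ + (M₀ − M_∞)·e^(−t/τ); t/τ = 11.3/6.856 = 1.648, so e^(−t/τ) = 0.1924.
M(t) = 1700.2 − 987.2 × 0.1924 = 1510.3 Gt C.

1510 Gt C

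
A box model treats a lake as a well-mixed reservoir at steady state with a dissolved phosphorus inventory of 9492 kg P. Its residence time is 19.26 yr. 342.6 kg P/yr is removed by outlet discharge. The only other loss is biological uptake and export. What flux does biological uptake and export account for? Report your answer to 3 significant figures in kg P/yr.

Total removal F = M/τ = 9492 / 19.26 = 492.8 kg P/yr.
Biological uptake and export = F − (342.6) = 492.8 − 342.6 = 150.2 kg P/yr.

150 kg P/yr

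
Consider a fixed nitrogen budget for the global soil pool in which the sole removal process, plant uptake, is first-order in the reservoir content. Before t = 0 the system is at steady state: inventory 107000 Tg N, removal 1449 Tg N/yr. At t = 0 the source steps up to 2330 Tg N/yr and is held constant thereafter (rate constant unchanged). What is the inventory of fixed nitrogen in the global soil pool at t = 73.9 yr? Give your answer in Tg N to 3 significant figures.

The sink rate constant is k = F₀/M₀ = 1449/107000 = 0.01354 yr⁻¹.
Solving dM/dt = F₁ − kM with M(0) = M₀ gives M(t) = F₁/k + (M₀ − F₁/k)·e^(−kt).
F₁/k = 2330/0.01354 = 172060 Tg N; kt = 0.01354 × 73.9 = 1.001, e^(−kt) = 0.3676.
M(73.9) = 172060 + (107000 − 172060) × 0.3676 = 172060 − 23910 = 148140 Tg N.

148000 Tg N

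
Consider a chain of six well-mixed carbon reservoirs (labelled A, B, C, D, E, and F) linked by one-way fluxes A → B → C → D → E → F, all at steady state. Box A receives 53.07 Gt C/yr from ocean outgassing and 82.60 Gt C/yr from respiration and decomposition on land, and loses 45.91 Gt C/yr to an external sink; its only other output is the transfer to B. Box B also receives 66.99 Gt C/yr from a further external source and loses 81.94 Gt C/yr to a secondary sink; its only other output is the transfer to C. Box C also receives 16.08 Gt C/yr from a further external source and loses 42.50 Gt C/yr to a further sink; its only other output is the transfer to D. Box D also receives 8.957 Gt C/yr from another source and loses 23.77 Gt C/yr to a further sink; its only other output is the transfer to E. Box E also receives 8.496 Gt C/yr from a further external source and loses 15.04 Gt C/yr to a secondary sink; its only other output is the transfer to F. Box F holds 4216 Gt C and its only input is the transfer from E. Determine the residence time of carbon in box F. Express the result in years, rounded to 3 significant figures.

Box A: F(A→B) = (53.07 + 82.60) − 45.91 = 89.760 Gt C/yr.
Box B: F(B→C) = (89.760 + 66.99) − 81.94 = 74.810 Gt C/yr.
Box C: F(C→D) = (74.810 + 16.08) − 42.50 = 48.390 Gt C/yr.
Box D: F(D→E) = (48.390 + 8.957) − 23.77 = 33.577 Gt C/yr.
Box E: F(E→F) = (33.577 + 8.496) − 15.04 = 27.033 Gt C/yr.
Box F throughput = its input = 27.033 Gt C/yr; τ = 4216 / 27.033 = 156.0 yr.

156 yr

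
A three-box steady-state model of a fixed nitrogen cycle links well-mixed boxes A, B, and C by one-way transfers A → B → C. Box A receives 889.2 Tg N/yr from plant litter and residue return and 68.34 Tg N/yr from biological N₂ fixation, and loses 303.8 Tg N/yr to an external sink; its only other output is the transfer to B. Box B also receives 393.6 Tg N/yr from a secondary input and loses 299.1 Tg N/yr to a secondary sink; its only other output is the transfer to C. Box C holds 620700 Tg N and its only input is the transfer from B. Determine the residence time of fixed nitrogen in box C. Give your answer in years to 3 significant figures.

830 yr

Box A: F(A→B) = (889.2 + 68.34) − 303.8 = 653.74 Tg N/yr.
Box B: F(B→C) = (653.74 + 393.6) − 299.1 = 748.24 Tg N/yr.
Box C throughput = its input = 748.24 Tg N/yr; τ = 620700 / 748.24 = 829.5 yr.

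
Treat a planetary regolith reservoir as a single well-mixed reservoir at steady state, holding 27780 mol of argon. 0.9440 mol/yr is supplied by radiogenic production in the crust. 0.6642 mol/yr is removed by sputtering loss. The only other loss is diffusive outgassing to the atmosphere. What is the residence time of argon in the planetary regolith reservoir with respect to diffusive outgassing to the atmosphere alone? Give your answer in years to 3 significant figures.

99300 yr

At steady state ΣF_in = ΣF_out.
ΣF_in = 0.94400 mol/yr.
Diffusive outgassing to the atmosphere flux = ΣF_in − (0.6642) = 0.94400 − 0.6642 = 0.2798 mol/yr.
τ = M / F = 27780 / 0.2798 = 99290 yr.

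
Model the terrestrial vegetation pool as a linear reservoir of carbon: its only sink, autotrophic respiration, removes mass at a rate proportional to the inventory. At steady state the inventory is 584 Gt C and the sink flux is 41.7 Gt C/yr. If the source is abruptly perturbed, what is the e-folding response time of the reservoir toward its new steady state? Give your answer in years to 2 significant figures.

14 yr

For a linear reservoir the response time equals the residence time τ = M/F.
τ = 584 / 41.7 = 14.00 yr.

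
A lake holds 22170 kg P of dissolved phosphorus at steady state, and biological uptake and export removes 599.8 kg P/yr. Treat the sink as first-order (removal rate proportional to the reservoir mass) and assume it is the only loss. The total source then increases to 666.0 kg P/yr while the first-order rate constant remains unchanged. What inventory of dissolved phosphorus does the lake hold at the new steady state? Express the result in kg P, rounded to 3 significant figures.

Rate constant k = F/M = 599.8 / 22170 = 0.02705 yr⁻¹.
At the new steady state, source = k·M_new ⇒ M_new = 666.0 / 0.02705 = 24620 kg P.
(Equivalently M_new = M × F_new/F_old = 22170 × 666.0/599.8.)

24600 kg P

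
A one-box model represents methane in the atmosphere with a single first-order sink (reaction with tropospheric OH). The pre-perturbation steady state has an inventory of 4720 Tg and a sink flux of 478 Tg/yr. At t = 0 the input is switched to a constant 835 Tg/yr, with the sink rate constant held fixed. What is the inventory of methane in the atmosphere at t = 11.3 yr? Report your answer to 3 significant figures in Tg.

The sink rate constant is k = F₀/M₀ = 478/4720 = 0.1013 yr⁻¹.
Solving dM/dt = F₁ − kM with M(0) = M₀ gives M(t) = F₁/k + (M₀ − F₁/k)·e^(−kt).
F₁/k = 835/0.1013 = 8245.2 Tg; kt = 0.1013 × 11.3 = 1.144, e^(−kt) = 0.3184.
M(11.3) = 8245.2 + (4720 − 8245.2) × 0.3184 = 8245.2 − 1123 = 7122.7 Tg.

7120 Tg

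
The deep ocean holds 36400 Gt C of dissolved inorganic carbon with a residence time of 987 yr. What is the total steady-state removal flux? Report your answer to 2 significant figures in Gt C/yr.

F = M / τ = 36400 / 987 = 36.88 Gt C/yr.

37 Gt C/yr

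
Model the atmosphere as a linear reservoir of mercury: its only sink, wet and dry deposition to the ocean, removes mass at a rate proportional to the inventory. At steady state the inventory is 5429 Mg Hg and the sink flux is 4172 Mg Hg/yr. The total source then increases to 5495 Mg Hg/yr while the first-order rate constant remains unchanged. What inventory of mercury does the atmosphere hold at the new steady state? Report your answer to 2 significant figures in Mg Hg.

Rate constant k = F/M = 4172 / 5429 = 0.7685 yr⁻¹.
At the new steady state, source = k·M_new ⇒ M_new = 5495 / 0.7685 = 7151 Mg Hg.
(Equivalently M_new = M × F_new/F_old = 5429 × 5495/4172.)

7200 Mg Hg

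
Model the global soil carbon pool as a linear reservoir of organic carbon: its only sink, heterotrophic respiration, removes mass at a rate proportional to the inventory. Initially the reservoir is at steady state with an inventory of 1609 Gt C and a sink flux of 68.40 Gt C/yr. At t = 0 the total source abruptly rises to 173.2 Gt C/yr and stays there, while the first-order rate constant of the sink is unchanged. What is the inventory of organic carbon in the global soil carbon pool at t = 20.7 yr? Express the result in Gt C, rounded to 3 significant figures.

3050 Gt C

τ = M₀/F₀ = 1609/68.40 = 23.52 yr; rate constant k = 1/τ.
New steady state M_∞ = F₁/k = F₁·τ = 173.2 × 23.52 = 4074.3 Gt C.
M(t) = M_∞ + (M₀ − M_∞)·e^(−t/τ); t/τ = 20.7/23.52 = 0.8800, so e^(−t/τ) = 0.4148.
M(t) = 4074.3 − 2465 × 0.4148 = 3051.7 Gt C.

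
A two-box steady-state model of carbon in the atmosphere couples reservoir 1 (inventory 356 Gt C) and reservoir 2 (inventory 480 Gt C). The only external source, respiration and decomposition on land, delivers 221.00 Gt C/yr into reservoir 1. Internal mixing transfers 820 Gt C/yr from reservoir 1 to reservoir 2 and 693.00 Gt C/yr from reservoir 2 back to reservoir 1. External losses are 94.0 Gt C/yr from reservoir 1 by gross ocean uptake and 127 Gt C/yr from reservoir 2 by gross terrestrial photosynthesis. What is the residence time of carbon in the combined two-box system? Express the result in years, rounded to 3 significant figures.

Residence time in the combined system uses the total inventory and the total *external* removal — internal exchanges between the two boxes cancel.
M_total = 356 + 480 = 836.00 Gt C.
ΣF_external_out = 94.0 + 127 = 221.00 Gt C/yr.
τ = M_total / ΣF_ext = 836.00 / 221.00 = 3.783 yr.

3.78 yr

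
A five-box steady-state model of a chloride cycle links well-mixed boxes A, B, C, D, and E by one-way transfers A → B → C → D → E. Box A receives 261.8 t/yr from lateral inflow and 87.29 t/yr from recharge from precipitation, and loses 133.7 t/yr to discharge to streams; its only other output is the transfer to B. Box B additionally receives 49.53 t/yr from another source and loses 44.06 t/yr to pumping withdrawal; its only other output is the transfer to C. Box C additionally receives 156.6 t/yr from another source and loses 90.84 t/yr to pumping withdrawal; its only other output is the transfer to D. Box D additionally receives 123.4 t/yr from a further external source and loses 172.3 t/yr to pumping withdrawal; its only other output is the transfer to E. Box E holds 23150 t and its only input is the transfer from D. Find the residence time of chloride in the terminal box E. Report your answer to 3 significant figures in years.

97.4 yr

Box A: F(A→B) = (261.8 + 87.29) − 133.7 = 215.39 t/yr.
Box B: F(B→C) = (215.39 + 49.53) − 44.06 = 220.86 t/yr.
Box C: F(C→D) = (220.86 + 156.6) − 90.84 = 286.62 t/yr.
Box D: F(D→E) = (286.62 + 123.4) − 172.3 = 237.72 t/yr.
Box E throughput = its input = 237.72 t/yr; τ = 23150 / 237.72 = 97.38 yr.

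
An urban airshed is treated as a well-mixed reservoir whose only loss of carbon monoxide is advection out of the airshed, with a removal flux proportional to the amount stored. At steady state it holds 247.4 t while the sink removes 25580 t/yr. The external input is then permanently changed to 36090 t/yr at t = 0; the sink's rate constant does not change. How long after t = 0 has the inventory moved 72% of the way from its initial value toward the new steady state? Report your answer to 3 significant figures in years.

0.0123 yr

τ = M₀/F₀ = 247.4/25580 = 0.009672 yr.
The remaining gap fraction is e^(−t/τ); 72% covered ⇒ e^(−t/τ) = 0.280.
t = −τ ln(0.280) = 0.009672 × 1.273 = 0.01231 yr.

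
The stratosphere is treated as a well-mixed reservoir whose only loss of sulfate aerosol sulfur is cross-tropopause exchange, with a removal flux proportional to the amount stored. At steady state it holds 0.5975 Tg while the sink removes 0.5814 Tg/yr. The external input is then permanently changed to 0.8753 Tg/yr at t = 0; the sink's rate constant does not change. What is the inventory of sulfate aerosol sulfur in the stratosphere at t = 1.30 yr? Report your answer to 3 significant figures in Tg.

τ = M₀/F₀ = 0.5975/0.5814 = 1.028 yr; rate constant k = 1/τ.
New steady state M_∞ = F₁/k = F₁·τ = 0.8753 × 1.028 = 0.89954 Tg.
M(t) = M_∞ + (M₀ − M_∞)·e^(−t/τ); t/τ = 1.30/1.028 = 1.265, so e^(−t/τ) = 0.2822.
M(t) = 0.89954 − 0.3020 × 0.2822 = 0.81429 Tg.

0.814 Tg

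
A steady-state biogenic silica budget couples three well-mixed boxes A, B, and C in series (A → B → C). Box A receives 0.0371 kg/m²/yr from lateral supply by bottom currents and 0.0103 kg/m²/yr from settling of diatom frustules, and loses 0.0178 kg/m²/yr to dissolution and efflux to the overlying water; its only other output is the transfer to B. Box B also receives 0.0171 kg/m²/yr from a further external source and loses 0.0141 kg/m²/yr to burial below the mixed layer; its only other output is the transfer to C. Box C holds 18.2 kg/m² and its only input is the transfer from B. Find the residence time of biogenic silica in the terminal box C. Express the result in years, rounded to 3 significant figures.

Box A: F(A→B) = (0.0371 + 0.0103) − 0.0178 = 0.029600 kg/m²/yr.
Box B: F(B→C) = (0.029600 + 0.0171) − 0.0141 = 0.032600 kg/m²/yr.
Box C throughput = its input = 0.032600 kg/m²/yr; τ = 18.2 / 0.032600 = 558.3 yr.

558 yr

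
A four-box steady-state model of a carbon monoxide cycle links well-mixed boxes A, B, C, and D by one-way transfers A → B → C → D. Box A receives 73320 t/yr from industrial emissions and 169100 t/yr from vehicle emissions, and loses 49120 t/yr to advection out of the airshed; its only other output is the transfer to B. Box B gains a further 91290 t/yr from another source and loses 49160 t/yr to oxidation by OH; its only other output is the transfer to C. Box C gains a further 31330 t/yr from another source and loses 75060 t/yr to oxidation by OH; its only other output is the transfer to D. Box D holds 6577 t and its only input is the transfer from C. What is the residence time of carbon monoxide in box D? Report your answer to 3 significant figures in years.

0.0343 yr

Box A: F(A→B) = (73320 + 169100) − 49120 = 193300 t/yr.
Box B: F(B→C) = (193300 + 91290) − 49160 = 235430 t/yr.
Box C: F(C→D) = (235430 + 31330) − 75060 = 191700 t/yr.
Box D throughput = its input = 191700 t/yr; τ = 6577 / 191700 = 0.03431 yr.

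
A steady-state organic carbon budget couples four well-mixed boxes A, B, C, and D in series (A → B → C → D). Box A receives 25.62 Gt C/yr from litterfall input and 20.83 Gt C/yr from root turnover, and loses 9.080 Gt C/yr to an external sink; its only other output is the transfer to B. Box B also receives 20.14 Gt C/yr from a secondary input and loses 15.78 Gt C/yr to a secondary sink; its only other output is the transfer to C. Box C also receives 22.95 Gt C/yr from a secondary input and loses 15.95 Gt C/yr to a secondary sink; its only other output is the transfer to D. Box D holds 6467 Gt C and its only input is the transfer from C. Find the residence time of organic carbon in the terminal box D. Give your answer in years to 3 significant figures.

Box A: F(A→B) = (25.62 + 20.83) − 9.080 = 37.370 Gt C/yr.
Box B: F(B→C) = (37.370 + 20.14) − 15.78 = 41.730 Gt C/yr.
Box C: F(C→D) = (41.730 + 22.95) − 15.95 = 48.730 Gt C/yr.
Box D throughput = its input = 48.730 Gt C/yr; τ = 6467 / 48.730 = 132.7 yr.

133 yr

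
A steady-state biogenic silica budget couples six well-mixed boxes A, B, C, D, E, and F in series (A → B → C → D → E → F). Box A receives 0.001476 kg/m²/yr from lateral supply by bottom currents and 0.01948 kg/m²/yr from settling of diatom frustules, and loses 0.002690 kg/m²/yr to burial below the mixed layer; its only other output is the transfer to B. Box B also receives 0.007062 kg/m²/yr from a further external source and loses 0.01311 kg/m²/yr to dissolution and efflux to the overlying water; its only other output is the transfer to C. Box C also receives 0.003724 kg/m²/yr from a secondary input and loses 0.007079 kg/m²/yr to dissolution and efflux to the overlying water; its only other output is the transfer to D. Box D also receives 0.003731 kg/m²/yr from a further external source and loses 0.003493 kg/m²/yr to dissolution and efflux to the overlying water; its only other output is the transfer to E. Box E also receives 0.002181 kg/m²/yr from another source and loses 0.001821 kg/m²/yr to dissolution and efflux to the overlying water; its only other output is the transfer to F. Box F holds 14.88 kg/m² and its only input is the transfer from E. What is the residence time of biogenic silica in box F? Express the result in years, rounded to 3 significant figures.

1570 yr

Box A: F(A→B) = (0.001476 + 0.01948) − 0.002690 = 0.018266 kg/m²/yr.
Box B: F(B→C) = (0.018266 + 0.007062) − 0.01311 = 0.012218 kg/m²/yr.
Box C: F(C→D) = (0.012218 + 0.003724) − 0.007079 = 0.0088630 kg/m²/yr.
Box D: F(D→E) = (0.0088630 + 0.003731) − 0.003493 = 0.0091010 kg/m²/yr.
Box E: F(E→F) = (0.0091010 + 0.002181) − 0.001821 = 0.0094610 kg/m²/yr.
Box F throughput = its input = 0.0094610 kg/m²/yr; τ = 14.88 / 0.0094610 = 1573 yr.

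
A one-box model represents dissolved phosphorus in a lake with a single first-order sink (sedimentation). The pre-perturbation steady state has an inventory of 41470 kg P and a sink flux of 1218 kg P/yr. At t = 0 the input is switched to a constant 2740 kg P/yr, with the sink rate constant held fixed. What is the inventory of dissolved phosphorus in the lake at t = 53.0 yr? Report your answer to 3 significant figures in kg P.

82400 kg P

The sink rate constant is k = F₀/M₀ = 1218/41470 = 0.02937 yr⁻¹.
Solving dM/dt = F₁ − kM with M(0) = M₀ gives M(t) = F₁/k + (M₀ − F₁/k)·e^(−kt).
F₁/k = 2740/0.02937 = 93290 kg P; kt = 0.02937 × 53.0 = 1.557, e^(−kt) = 0.2108.
M(53.0) = 93290 + (41470 − 93290) × 0.2108 = 93290 − 10930 = 82365 kg P.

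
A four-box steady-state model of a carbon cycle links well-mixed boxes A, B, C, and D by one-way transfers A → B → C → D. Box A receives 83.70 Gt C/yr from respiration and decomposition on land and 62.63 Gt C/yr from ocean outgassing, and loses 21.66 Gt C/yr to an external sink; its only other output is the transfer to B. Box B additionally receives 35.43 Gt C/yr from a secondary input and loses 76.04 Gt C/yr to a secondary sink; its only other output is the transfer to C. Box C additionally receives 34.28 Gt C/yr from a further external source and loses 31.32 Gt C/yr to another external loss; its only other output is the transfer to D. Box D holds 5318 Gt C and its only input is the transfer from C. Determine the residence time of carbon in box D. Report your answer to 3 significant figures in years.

61.1 yr

Box A: F(A→B) = (83.70 + 62.63) − 21.66 = 124.67 Gt C/yr.
Box B: F(B→C) = (124.67 + 35.43) − 76.04 = 84.060 Gt C/yr.
Box C: F(C→D) = (84.060 + 34.28) − 31.32 = 87.020 Gt C/yr.
Box D throughput = its input = 87.020 Gt C/yr; τ = 5318 / 87.020 = 61.11 yr.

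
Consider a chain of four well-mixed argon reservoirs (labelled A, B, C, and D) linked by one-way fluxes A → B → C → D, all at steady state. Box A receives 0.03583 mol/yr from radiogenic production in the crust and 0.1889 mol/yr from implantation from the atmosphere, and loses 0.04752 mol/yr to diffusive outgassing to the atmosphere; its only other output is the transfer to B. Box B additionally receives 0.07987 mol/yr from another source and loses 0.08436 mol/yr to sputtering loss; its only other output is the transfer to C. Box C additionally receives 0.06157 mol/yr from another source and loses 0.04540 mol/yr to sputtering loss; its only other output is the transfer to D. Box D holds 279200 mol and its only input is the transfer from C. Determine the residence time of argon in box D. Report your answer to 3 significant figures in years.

Box A: F(A→B) = (0.03583 + 0.1889) − 0.04752 = 0.17721 mol/yr.
Box B: F(B→C) = (0.17721 + 0.07987) − 0.08436 = 0.17272 mol/yr.
Box C: F(C→D) = (0.17272 + 0.06157) − 0.04540 = 0.18889 mol/yr.
Box D throughput = its input = 0.18889 mol/yr; τ = 279200 / 0.18889 = 1.478×10^6 yr.

1.48×10^6 yr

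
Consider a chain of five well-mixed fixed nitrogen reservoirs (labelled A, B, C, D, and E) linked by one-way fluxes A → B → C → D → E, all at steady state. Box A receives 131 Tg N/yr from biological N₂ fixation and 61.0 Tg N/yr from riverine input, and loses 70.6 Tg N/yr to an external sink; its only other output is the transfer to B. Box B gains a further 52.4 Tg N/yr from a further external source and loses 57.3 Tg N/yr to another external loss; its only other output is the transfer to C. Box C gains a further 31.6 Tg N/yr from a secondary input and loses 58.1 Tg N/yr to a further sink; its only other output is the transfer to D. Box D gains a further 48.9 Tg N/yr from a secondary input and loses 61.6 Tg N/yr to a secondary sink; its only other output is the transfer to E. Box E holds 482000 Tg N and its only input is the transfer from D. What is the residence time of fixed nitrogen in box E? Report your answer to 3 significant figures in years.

Box A: F(A→B) = (131 + 61.0) − 70.6 = 121.40 Tg N/yr.
Box B: F(B→C) = (121.40 + 52.4) − 57.3 = 116.50 Tg N/yr.
Box C: F(C→D) = (116.50 + 31.6) − 58.1 = 90.000 Tg N/yr.
Box D: F(D→E) = (90.000 + 48.9) − 61.6 = 77.300 Tg N/yr.
Box E throughput = its input = 77.300 Tg N/yr; τ = 482000 / 77.300 = 6235 yr.

6240 yr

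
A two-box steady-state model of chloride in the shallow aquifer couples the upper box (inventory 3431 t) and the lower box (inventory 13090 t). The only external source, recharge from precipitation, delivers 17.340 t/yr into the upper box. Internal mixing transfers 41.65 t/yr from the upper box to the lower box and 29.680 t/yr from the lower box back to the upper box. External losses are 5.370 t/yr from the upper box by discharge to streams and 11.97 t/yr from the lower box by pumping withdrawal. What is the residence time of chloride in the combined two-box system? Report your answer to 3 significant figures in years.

953 yr

Treat the two boxes together as one reservoir: the mixing fluxes between them are internal recycling, so τ = ΣM / Σ(external losses).
M_total = 3431 + 13090 = 16521 t.
ΣF_external_out = 5.370 + 11.97 = 17.340 t/yr.
τ = M_total / ΣF_ext = 16521 / 17.340 = 952.8 yr.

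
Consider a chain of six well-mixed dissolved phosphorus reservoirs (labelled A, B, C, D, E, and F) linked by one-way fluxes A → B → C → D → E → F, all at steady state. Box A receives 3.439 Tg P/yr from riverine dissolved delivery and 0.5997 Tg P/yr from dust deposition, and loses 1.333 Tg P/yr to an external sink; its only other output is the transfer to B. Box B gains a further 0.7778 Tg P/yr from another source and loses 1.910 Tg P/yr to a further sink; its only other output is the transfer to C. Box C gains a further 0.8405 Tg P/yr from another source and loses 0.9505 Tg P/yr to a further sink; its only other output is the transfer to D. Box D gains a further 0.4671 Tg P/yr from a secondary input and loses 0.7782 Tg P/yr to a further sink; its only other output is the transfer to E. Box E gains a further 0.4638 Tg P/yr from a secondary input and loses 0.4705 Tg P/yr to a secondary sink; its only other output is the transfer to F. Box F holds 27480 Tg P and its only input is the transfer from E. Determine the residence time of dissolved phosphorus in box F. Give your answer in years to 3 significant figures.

24000 yr

Box A: F(A→B) = (3.439 + 0.5997) − 1.333 = 2.7057 Tg P/yr.
Box B: F(B→C) = (2.7057 + 0.7778) − 1.910 = 1.5735 Tg P/yr.
Box C: F(C→D) = (1.5735 + 0.8405) − 0.9505 = 1.4635 Tg P/yr.
Box D: F(D→E) = (1.4635 + 0.4671) − 0.7782 = 1.1524 Tg P/yr.
Box E: F(E→F) = (1.1524 + 0.4638) − 0.4705 = 1.1457 Tg P/yr.
Box F throughput = its input = 1.1457 Tg P/yr; τ = 27480 / 1.1457 = 23990 yr.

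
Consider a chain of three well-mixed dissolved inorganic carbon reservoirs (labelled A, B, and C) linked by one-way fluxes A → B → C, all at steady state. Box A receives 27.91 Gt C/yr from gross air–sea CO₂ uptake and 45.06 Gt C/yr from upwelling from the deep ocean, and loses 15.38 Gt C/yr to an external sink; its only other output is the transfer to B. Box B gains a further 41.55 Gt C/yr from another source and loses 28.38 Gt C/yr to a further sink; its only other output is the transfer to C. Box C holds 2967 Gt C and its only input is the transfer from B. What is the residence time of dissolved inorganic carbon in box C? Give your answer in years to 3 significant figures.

41.9 yr

Box A: F(A→B) = (27.91 + 45.06) − 15.38 = 57.590 Gt C/yr.
Box B: F(B→C) = (57.590 + 41.55) − 28.38 = 70.760 Gt C/yr.
Box C throughput = its input = 70.760 Gt C/yr; τ = 2967 / 70.760 = 41.93 yr.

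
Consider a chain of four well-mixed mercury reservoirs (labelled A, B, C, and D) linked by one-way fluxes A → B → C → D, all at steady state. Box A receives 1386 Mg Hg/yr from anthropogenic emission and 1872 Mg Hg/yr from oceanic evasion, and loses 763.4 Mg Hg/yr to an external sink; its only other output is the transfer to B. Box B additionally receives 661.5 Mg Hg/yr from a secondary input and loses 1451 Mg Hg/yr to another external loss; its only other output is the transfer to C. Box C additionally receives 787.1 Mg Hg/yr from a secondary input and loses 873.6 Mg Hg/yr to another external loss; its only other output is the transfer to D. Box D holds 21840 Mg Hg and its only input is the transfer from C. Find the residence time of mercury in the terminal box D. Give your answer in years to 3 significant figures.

Box A: F(A→B) = (1386 + 1872) − 763.4 = 2494.6 Mg Hg/yr.
Box B: F(B→C) = (2494.6 + 661.5) − 1451 = 1705.1 Mg Hg/yr.
Box C: F(C→D) = (1705.1 + 787.1) − 873.6 = 1618.6 Mg Hg/yr.
Box D throughput = its input = 1618.6 Mg Hg/yr; τ = 21840 / 1618.6 = 13.49 yr.

13.5 yr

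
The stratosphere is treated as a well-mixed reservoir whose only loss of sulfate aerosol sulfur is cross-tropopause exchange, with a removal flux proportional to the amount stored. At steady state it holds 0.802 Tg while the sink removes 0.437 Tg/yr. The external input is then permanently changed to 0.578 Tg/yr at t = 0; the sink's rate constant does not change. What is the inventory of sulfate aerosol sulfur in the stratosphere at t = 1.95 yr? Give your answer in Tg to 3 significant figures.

τ = M₀/F₀ = 0.802/0.437 = 1.835 yr; rate constant k = 1/τ.
New steady state M_∞ = F₁/k = F₁·τ = 0.578 × 1.835 = 1.0608 Tg.
M(t) = M_∞ + (M₀ − M_∞)·e^(−t/τ); t/τ = 1.95/1.835 = 1.063, so e^(−t/τ) = 0.3456.
M(t) = 1.0608 − 0.2588 × 0.3456 = 0.97134 Tg.

0.971 Tg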